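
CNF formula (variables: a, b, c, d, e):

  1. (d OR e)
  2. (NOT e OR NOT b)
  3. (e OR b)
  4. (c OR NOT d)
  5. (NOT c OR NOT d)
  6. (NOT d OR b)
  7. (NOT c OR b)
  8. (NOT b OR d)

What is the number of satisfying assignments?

2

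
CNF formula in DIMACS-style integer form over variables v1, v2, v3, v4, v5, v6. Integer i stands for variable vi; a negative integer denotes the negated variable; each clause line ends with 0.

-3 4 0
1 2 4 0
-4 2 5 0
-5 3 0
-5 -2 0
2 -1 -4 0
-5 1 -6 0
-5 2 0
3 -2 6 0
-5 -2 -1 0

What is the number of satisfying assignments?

10

Case analysis on v2 and v5:
  v2=T, v5=T: a clause becomes empty — 0.
  v2=T, v5=F: v1 free; 4 ways for (v3,v4,v6) × 2^1 = 8.
  v2=F, v5=T: a clause becomes empty — 0.
  v2=F, v5=F: remaining (v1,v3,v4,v6) ∈ {(T,F,F,F); (T,F,F,T)} — 2.
Total: 0 + 8 + 0 + 2 = 10.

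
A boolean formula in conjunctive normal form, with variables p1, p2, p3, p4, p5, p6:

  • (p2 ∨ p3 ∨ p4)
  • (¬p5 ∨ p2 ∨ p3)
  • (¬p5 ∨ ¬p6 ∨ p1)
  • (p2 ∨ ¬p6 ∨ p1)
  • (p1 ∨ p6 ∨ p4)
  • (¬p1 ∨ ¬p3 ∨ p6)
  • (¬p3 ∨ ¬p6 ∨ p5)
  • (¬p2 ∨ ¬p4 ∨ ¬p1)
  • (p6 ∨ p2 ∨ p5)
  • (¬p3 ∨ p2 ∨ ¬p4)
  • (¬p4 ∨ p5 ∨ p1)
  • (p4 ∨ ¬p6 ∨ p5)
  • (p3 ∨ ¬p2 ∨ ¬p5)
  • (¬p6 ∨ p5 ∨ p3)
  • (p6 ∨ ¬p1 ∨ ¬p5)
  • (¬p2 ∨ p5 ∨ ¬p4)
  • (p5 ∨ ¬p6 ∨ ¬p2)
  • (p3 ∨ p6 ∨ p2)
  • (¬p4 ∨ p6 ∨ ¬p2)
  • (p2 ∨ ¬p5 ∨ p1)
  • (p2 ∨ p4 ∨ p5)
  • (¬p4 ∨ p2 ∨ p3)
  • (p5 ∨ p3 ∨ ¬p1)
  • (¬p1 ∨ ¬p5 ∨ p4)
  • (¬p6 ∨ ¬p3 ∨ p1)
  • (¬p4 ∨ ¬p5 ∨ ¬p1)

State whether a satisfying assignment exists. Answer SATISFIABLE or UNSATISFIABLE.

UNSATISFIABLE

p5 = True:
  p1 = True:
    propagation gives p6=True, p4=True; an empty clause results — contradiction.
  p1 = False:
    propagation gives p6=False, p4=True, p2=False; an empty clause results — contradiction.
p5 = False:
  p2 = True:
    propagation gives p4=False, p6=False, p1=True, p3=False; an empty clause results — contradiction.
  p2 = False:
    propagation gives p6=True, p1=True, p3=False; an empty clause results — contradiction.
Every branch closes, so no satisfying assignment exists.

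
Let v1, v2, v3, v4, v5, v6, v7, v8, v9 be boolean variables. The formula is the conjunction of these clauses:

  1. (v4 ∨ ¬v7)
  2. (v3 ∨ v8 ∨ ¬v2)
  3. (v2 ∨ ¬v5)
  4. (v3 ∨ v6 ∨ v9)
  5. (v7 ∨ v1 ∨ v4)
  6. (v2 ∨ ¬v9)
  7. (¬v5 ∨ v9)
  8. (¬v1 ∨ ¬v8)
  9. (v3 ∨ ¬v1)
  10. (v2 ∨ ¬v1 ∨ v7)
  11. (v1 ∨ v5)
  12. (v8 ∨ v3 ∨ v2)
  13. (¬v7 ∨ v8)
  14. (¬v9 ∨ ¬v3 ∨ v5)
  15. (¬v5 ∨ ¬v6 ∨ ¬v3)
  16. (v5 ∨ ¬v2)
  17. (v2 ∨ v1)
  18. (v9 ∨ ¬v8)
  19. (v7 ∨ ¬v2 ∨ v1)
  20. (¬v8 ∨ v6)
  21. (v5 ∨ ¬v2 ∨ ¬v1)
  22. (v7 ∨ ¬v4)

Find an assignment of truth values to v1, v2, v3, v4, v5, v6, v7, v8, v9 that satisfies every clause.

v1=False  v2=True  v3=False  v4=True  v5=True  v6=True  v7=True  v8=True  v9=True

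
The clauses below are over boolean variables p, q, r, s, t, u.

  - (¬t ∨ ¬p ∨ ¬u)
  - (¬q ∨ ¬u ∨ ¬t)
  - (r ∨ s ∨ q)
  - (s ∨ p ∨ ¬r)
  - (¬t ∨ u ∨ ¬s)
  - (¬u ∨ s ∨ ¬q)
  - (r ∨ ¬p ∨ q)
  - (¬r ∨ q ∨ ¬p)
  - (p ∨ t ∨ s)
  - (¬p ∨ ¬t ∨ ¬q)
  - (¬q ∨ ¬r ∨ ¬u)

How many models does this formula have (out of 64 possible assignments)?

15

Case analysis on q and p:
  q=T, p=T: 5 of the 16 assignments to (r,s,t,u) work.
  q=T, p=F: remaining (r,s,t,u) ∈ {(F,F,T,F); (F,T,F,F); (F,T,F,T); (T,T,F,F)} — 4.
  q=F, p=T: a clause becomes empty — 0.
  q=F, p=F: r free; 3 ways for (s,t,u) × 2^1 = 6.
Total: 5 + 4 + 0 + 6 = 15.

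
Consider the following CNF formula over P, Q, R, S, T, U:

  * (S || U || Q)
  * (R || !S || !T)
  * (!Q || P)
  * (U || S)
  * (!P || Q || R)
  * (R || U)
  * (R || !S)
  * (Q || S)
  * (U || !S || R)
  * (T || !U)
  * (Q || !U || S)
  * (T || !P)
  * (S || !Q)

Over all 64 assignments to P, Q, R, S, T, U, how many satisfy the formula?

Case analysis on S and Q:
  S=T, Q=T: remaining (P,R,T,U) ∈ {(T,T,T,F); (T,T,T,T)} — 2.
  S=T, Q=F: 5 of the 16 assignments to (P,R,T,U) work.
  S=F, Q=T: a clause becomes empty — 0.
  S=F, Q=F: a clause becomes empty — 0.
Total: 2 + 5 + 0 + 0 = 7.

7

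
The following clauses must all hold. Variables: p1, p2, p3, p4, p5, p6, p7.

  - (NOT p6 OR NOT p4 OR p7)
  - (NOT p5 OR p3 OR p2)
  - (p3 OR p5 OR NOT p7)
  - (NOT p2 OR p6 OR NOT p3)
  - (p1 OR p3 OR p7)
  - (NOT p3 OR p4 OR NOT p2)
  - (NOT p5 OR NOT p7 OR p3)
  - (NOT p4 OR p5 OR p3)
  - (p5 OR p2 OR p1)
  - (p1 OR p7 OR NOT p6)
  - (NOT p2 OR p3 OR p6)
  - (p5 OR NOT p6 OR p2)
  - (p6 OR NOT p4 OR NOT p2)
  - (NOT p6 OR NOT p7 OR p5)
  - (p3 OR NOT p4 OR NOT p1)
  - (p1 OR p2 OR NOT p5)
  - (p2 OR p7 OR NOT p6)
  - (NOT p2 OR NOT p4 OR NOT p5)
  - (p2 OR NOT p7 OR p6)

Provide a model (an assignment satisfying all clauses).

p1=True, p2=False, p3=True, p4=False, p5=False, p6=False, p7=False

Branch on p1: take p1 = True.
Set p2 = False and propagate.
Branch on p3: take p3 = True.
The remaining clauses are satisfied by p4 = False, p5 = False, p6 = False, p7 = False.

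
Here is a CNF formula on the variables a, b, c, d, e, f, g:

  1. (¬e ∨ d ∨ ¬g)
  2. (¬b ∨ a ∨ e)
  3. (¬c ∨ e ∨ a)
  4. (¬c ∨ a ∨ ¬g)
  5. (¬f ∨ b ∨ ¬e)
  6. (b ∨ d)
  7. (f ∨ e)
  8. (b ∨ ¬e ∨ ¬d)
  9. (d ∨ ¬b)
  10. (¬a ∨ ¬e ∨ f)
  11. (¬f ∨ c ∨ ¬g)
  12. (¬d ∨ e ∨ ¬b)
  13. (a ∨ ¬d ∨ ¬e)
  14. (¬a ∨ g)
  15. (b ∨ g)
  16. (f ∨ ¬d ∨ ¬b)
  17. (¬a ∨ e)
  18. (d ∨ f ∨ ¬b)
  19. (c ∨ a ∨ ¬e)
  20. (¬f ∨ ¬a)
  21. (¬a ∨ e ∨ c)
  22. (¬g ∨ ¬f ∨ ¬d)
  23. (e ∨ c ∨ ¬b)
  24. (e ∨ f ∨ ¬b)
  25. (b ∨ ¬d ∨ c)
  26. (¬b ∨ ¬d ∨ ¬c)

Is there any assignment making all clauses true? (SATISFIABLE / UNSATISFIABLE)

UNSATISFIABLE

e = True:
  d = True:
    propagation gives b=True, a=True, f=True; an empty clause results — contradiction.
  d = False:
    propagation gives g=False, b=True; an empty clause results — contradiction.
e = False:
  propagation gives f=True, a=False, b=False, c=False; an empty clause results — contradiction.
Every branch closes, so no satisfying assignment exists.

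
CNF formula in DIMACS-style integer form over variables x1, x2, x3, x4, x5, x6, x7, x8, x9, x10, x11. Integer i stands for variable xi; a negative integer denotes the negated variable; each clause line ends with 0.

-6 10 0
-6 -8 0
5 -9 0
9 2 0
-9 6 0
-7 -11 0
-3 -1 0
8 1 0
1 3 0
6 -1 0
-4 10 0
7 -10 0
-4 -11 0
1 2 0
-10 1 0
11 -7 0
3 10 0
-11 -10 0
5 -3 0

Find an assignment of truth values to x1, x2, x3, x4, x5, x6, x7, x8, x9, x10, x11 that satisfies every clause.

x1=False, x2=True, x3=True, x4=False, x5=True, x6=False, x7=False, x8=True, x9=False, x10=False, x11=True

Check each clause:
  1. {¬x6, x10} — ¬x6 is true.
  2. {¬x8, ¬x6} — ¬x6 is true.
  3. {¬x9, x5} — x5 is true.
  4. {x2, x9} — x2 is true.
  5. {x6, ¬x9} — ¬x9 is true.
  6. {¬x7, ¬x11} — ¬x7 is true.
  7. {¬x1, ¬x3} — ¬x1 is true.
  8. {x1, x8} — x8 is true.
  9. {x3, x1} — x3 is true.
  10. {¬x1, x6} — ¬x1 is true.
  11. {x10, ¬x4} — ¬x4 is true.
  12. {¬x10, x7} — ¬x10 is true.
  13. {¬x4, ¬x11} — ¬x4 is true.
  14. {x1, x2} — x2 is true.
  15. {x1, ¬x10} — ¬x10 is true.
  16. {x11, ¬x7} — ¬x7 is true.
  17. {x10, x3} — x3 is true.
  18. {¬x11, ¬x10} — ¬x10 is true.
  19. {x5, ¬x3} — x5 is true.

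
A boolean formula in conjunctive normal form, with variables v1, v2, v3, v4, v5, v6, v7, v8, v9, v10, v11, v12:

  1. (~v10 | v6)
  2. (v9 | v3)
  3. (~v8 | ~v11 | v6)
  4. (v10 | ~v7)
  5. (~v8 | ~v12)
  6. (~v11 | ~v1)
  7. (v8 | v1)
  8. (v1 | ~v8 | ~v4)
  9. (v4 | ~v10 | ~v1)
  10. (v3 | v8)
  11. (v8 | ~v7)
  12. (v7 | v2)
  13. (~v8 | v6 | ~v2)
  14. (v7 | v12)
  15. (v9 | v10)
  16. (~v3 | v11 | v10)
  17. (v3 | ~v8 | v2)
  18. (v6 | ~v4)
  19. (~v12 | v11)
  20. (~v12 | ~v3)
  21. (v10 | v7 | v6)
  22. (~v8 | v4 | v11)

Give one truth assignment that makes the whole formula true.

v6 occurs only positively in the remaining clauses — set v6 = True.
Pure literal: v9 appears only positively; assign v9 = True.
Set v1 = False and propagate.
  then v8 is forced to True.
  then v12 is forced to False.
  then v4 is forced to False.
  then v7 is forced to True.
  then v10 is forced to True.
  then v11 is forced to True.
Try v2 = True.
v3, v5 are now unconstrained; take v3 = False, v5 = False.

v1=F, v2=T, v3=F, v4=F, v5=F, v6=T, v7=T, v8=T, v9=T, v10=T, v11=T, v12=F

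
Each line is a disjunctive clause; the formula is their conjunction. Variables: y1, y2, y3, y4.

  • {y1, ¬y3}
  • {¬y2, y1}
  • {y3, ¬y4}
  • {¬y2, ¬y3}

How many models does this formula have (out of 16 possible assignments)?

5

Satisfying assignments:
  y1=F y2=F y3=F y4=F
  y1=T y2=F y3=F y4=F
  y1=T y2=F y3=T y4=F
  y1=T y2=F y3=T y4=T
  y1=T y2=T y3=F y4=F
That's 5 in total.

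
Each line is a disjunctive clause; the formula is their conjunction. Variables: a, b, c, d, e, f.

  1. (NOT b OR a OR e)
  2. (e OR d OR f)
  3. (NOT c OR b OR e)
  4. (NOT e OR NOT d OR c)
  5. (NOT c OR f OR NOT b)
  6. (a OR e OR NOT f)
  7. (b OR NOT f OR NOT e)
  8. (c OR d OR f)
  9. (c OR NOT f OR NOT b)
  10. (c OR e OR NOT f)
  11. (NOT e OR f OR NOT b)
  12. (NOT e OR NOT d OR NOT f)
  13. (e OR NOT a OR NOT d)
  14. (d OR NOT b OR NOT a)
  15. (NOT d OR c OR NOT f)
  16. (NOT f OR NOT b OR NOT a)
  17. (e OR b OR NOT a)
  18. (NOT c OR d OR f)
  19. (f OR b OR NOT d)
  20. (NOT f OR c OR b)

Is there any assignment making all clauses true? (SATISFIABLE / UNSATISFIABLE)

SATISFIABLE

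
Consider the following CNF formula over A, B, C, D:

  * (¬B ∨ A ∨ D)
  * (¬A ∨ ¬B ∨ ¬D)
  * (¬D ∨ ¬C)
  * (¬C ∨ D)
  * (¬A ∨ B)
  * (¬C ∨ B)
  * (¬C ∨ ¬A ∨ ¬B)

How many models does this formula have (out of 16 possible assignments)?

The models are:
  A=0 B=0 C=0 D=0
  A=0 B=0 C=0 D=1
  A=0 B=1 C=0 D=1
  A=1 B=1 C=0 D=0
That's 4 in total.

4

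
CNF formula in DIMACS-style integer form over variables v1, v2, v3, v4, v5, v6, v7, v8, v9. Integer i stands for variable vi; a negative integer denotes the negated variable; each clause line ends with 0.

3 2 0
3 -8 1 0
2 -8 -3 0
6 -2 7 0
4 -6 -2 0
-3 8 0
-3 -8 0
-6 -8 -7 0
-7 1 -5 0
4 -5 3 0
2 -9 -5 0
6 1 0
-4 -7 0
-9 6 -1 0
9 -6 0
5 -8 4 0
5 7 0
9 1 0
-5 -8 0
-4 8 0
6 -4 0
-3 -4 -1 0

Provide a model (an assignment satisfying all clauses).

Try v1 = True.
Try v2 = True.
For the remaining variables, v3 = False, v4 = False, v5 = False, v6 = False, v7 = True, v8 = False, v9 = False works.

v1 = T  v2 = T  v3 = F  v4 = F  v5 = F  v6 = F  v7 = T  v8 = F  v9 = F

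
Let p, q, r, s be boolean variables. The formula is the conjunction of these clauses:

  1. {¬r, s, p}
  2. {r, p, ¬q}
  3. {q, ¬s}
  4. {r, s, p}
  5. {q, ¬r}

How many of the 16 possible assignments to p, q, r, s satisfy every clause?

The models are:
  p=F q=T r=T s=T
  p=T q=F r=F s=F
  p=T q=T r=F s=F
  p=T q=T r=F s=T
  p=T q=T r=T s=F
  p=T q=T r=T s=T
That's 6 in total.

6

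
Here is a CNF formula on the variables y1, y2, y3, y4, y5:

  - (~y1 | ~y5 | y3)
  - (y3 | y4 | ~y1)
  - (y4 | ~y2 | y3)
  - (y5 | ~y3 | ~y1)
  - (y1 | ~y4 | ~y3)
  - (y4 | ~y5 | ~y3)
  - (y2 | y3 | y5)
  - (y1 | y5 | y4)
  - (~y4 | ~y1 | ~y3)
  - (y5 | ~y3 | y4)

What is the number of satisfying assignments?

5

The models are:
  y1=0 y2=0 y3=0 y4=0 y5=1
  y1=0 y2=0 y3=0 y4=1 y5=1
  y1=0 y2=1 y3=0 y4=1 y5=0
  y1=0 y2=1 y3=0 y4=1 y5=1
  y1=1 y2=1 y3=0 y4=1 y5=0
Count: 5.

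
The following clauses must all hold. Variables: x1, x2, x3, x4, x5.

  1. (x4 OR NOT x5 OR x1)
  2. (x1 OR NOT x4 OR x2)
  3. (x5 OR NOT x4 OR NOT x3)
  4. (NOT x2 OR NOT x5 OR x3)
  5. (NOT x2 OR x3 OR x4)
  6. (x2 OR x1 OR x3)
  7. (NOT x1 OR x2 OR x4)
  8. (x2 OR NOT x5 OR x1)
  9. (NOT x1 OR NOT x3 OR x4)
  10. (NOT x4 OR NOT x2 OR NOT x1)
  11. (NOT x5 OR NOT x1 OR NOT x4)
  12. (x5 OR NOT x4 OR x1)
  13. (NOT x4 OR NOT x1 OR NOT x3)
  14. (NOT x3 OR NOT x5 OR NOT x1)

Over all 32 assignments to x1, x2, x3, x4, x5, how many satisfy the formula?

4

Satisfying assignments:
  x1=F x2=F x3=T x4=F x5=F
  x1=F x2=T x3=T x4=F x5=F
  x1=F x2=T x3=T x4=T x5=T
  x1=T x2=F x3=F x4=T x5=F
Count: 4.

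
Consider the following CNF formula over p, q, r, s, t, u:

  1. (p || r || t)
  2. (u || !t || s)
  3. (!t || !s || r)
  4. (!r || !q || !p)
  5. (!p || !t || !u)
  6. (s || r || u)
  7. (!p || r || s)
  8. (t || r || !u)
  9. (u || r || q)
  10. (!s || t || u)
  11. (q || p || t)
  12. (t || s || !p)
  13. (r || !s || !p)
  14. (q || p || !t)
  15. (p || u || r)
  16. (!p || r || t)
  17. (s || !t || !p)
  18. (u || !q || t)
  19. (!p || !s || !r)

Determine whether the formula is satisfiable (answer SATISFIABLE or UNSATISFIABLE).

SATISFIABLE

Branch on p: take p = False.
Branch on q: take q = True.
For the remaining variables, r = True, s = False, t = False, u = True works.
So p=F, q=T, r=T, s=F, t=F, u=T is a satisfying assignment.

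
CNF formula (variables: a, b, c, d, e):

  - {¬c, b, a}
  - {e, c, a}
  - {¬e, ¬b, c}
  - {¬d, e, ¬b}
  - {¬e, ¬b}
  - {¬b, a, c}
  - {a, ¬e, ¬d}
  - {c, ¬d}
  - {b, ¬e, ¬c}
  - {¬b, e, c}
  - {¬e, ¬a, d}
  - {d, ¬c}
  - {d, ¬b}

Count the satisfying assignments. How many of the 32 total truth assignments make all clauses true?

The models are:
  a=0 b=0 c=0 d=0 e=1
  a=1 b=0 c=0 d=0 e=0
  a=1 b=0 c=1 d=1 e=0
Count: 3.

3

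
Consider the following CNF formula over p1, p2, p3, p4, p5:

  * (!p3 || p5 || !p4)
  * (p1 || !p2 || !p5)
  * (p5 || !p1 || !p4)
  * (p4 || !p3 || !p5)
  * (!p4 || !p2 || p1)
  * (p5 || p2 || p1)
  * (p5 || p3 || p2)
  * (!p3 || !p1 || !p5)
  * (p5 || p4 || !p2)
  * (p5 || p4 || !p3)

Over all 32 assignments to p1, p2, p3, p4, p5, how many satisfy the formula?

Satisfying assignments:
  p1=0 p2=0 p3=0 p4=0 p5=1
  p1=0 p2=0 p3=0 p4=1 p5=1
  p1=0 p2=0 p3=1 p4=1 p5=1
  p1=1 p2=0 p3=0 p4=0 p5=1
  p1=1 p2=0 p3=0 p4=1 p5=1
  p1=1 p2=1 p3=0 p4=0 p5=1
  p1=1 p2=1 p3=0 p4=1 p5=1
Count: 7.

7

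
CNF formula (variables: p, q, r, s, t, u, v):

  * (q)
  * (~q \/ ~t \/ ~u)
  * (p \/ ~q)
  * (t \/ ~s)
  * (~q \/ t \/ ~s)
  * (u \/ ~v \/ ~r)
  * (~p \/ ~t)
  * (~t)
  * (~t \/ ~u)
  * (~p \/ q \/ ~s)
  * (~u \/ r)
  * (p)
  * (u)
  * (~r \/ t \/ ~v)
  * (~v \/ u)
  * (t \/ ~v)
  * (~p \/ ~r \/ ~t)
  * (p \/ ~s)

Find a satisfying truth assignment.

Unit propagation: (q) forces q = True.
(p) is a unit clause, so p = True.
(~t) is a unit clause, so t = False.
The clause (~s) is unit: s must be False.
(u) is a unit clause, so u = True.
The clause (r) is unit: r must be True.
Unit propagation: (~v) forces v = False.

p = T, q = T, r = T, s = F, t = F, u = T, v = F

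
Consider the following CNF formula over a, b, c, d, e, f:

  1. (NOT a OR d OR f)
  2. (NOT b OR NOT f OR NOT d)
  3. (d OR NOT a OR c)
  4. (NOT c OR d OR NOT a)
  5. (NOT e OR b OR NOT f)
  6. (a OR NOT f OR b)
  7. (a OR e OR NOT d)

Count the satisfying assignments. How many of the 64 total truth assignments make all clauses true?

26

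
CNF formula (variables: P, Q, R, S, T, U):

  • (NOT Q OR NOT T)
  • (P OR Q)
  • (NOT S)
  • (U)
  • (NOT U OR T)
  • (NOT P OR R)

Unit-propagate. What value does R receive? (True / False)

True

Unit clause (NOT S) sets S = False.
(U) stands alone — U = True.
In (NOT U OR T), NOT U is now false; T must hold, so T = True.
From (NOT Q OR NOT T) and T = True: Q = False.
(Q OR P): since Q = False, the clause reduces to (P). P = True.
From (R OR NOT P) and P = True: R = True.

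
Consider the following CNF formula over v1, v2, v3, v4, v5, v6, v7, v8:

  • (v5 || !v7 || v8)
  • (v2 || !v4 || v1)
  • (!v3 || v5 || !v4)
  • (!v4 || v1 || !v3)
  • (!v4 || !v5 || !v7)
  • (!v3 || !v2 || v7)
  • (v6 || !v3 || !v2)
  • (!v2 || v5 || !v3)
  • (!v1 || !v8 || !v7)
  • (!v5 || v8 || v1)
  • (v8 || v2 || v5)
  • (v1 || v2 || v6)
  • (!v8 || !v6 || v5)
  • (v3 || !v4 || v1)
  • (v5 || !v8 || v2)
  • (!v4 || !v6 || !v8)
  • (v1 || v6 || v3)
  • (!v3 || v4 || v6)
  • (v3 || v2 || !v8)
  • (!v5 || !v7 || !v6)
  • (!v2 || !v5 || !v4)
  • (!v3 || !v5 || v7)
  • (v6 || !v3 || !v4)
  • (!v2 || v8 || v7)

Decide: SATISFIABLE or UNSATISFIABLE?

SATISFIABLE

Try v1 = True.
Branch on v2: take v2 = True.
Try v3 = False.
The remaining clauses are satisfied by v4 = False, v5 = True, v6 = False, v7 = True, v8 = False.
So v1=T, v2=T, v3=F, v4=F, v5=T, v6=F, v7=T, v8=F is a satisfying assignment.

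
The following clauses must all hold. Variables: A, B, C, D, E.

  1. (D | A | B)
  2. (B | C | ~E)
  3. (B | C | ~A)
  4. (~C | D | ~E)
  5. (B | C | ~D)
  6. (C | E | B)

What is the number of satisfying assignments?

19

Split on B, then C.
  B=1, C=1: A free; 3 ways for (D,E) × 2^1 = 6.
  B=1, C=0: A, D, E free → 2^3 = 8.
  B=0, C=1: 5 of the 8 assignments to (A,D,E) work.
  B=0, C=0: a clause becomes empty — 0.
Total: 6 + 8 + 5 + 0 = 19.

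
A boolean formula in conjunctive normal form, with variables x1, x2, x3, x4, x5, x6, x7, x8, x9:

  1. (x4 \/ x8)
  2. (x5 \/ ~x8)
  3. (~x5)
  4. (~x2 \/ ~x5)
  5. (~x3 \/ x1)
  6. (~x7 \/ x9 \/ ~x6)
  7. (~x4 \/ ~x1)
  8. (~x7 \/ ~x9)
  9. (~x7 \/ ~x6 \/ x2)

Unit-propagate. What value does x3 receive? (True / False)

False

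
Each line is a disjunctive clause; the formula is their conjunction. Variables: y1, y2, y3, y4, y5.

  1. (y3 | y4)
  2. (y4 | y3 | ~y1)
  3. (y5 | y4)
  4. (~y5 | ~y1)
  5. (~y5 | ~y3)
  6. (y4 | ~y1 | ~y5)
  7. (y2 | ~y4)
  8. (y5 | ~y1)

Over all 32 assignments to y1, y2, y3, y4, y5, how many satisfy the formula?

3

The models are:
  y1=F y2=T y3=F y4=T y5=F
  y1=F y2=T y3=F y4=T y5=T
  y1=F y2=T y3=T y4=T y5=F
That's 3 in total.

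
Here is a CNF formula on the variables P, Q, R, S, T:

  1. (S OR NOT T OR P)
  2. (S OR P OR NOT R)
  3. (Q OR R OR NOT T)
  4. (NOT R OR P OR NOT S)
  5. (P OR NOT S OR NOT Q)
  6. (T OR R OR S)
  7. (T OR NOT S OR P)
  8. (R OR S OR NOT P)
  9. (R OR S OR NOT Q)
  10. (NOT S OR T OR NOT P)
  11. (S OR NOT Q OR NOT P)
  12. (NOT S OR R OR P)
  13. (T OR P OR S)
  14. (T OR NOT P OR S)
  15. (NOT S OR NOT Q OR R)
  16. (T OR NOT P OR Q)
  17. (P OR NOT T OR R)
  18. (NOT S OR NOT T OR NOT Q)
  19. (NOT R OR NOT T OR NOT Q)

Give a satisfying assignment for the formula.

Set P = True and propagate.
Try Q = False.
  then T is forced to True.
  then R is forced to True.
S is now unconstrained; take S = True.
Every clause has at least one true literal under this assignment.

P = True  Q = False  R = True  S = True  T = True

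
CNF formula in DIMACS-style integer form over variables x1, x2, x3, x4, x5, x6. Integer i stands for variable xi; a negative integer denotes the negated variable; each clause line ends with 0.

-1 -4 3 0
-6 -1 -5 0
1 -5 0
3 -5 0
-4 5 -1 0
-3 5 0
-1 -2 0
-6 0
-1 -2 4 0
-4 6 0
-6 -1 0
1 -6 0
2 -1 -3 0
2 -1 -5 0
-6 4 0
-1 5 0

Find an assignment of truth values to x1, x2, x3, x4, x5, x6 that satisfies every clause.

The clause (¬x6) is unit: x6 must be False.
(¬x4) is a unit clause, so x4 = False.
Set x1 = False and propagate.
  then x5 is forced to False.
  then x3 is forced to False.
x2 is now unconstrained; take x2 = True.
Every clause has at least one true literal under this assignment.

x1=F, x2=T, x3=F, x4=F, x5=F, x6=F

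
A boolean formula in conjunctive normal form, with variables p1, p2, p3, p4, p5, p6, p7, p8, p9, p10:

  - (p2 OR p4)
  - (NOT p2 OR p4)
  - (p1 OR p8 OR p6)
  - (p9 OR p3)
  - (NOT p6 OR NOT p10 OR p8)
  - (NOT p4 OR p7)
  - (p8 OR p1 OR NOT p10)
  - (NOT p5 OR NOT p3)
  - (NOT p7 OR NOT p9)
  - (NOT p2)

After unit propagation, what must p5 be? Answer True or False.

False

(NOT p2) stands alone — p2 = False.
(p4 OR p2) with p2 = False leaves only p4, so p4 = True.
(p7 OR NOT p4): since p4 = True, the clause reduces to (p7). p7 = True.
(NOT p9 OR NOT p7): since p7 = True, the clause reduces to (NOT p9). p9 = False.
(p3 OR p9) with p9 = False leaves only p3, so p3 = True.
In (NOT p3 OR NOT p5), NOT p3 is now false; NOT p5 must hold, so p5 = False.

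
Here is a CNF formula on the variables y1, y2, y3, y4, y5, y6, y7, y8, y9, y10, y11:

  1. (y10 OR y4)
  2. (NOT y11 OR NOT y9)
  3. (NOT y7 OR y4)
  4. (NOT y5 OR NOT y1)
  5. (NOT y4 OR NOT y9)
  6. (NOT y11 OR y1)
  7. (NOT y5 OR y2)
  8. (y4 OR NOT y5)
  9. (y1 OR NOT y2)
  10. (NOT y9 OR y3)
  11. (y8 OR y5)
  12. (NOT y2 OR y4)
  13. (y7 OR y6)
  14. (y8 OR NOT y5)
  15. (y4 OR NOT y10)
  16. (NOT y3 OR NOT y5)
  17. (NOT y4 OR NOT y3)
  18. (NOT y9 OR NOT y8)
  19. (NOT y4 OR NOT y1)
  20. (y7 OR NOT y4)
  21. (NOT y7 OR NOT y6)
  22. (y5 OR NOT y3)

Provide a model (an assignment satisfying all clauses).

y1 = False, y2 = False, y3 = False, y4 = True, y5 = False, y6 = False, y7 = True, y8 = True, y9 = False, y10 = False, y11 = False

y9 occurs only negated in the remaining clauses — set y9 = False.
y11 occurs only negated in the remaining clauses — set y11 = False.
Set y1 = False and propagate.
  then y2 is forced to False.
  then y5 is forced to False.
  then y8 is forced to True.
  then y3 is forced to False.
Try y4 = True.
  then y7 is forced to True.
  then y6 is forced to False.
y10 is now unconstrained; take y10 = False.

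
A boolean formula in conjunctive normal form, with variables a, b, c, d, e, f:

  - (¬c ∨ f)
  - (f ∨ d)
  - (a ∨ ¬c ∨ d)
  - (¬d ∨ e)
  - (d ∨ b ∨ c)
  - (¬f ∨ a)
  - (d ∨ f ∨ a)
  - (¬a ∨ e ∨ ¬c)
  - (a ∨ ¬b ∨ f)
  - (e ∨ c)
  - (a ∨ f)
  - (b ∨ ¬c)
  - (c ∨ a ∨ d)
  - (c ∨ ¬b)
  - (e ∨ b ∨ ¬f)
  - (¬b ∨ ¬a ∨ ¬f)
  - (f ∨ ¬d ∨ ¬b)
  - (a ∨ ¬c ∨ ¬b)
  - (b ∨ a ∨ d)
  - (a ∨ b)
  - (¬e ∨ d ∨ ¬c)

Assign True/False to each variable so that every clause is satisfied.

Branch on a: take a = True.
Try b = False.
  then c is forced to False.
  then d is forced to True.
  then e is forced to True.
f is now unconstrained; take f = False.
Every clause has at least one true literal under this assignment.
Check each clause:
  1. (¬c ∨ f) — ¬c is true.
  2. (f ∨ d) — d is true.
  3. (a ∨ d ∨ ¬c) — a is true.
  4. (¬d ∨ e) — e is true.
  5. (c ∨ d ∨ b) — d is true.
  6. (a ∨ ¬f) — a is true.
  7. (a ∨ d ∨ f) — a is true.
  8. (¬a ∨ ¬c ∨ e) — ¬c is true.
  9. (¬b ∨ f ∨ a) — a is true.
  10. (e ∨ c) — e is true.
  11. (a ∨ f) — a is true.
  12. (b ∨ ¬c) — ¬c is true.
  13. (a ∨ c ∨ d) — a is true.
  14. (¬b ∨ c) — ¬b is true.
  15. (b ∨ e ∨ ¬f) — ¬f is true.
  16. (¬b ∨ ¬f ∨ ¬a) — ¬f is true.
  17. (¬d ∨ ¬b ∨ f) — ¬b is true.
  18. (¬c ∨ ¬b ∨ a) — a is true.
  19. (a ∨ d ∨ b) — a is true.
  20. (a ∨ b) — a is true.
  21. (¬c ∨ d ∨ ¬e) — d is true.

a = T  b = F  c = F  d = T  e = T  f = F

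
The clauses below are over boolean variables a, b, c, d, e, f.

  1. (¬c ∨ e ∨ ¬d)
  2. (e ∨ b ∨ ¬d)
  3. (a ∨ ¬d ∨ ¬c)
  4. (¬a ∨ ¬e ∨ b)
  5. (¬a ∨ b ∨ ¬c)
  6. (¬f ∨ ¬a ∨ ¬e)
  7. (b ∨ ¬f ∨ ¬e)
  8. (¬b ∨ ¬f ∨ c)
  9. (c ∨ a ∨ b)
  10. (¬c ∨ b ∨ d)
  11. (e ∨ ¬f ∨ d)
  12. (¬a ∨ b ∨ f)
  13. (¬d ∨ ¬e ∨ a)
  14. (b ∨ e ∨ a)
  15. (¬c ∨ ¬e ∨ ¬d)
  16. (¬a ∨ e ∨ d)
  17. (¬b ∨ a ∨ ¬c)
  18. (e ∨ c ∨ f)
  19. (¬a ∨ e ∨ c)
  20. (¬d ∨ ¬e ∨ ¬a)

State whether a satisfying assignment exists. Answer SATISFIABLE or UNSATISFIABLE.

SATISFIABLE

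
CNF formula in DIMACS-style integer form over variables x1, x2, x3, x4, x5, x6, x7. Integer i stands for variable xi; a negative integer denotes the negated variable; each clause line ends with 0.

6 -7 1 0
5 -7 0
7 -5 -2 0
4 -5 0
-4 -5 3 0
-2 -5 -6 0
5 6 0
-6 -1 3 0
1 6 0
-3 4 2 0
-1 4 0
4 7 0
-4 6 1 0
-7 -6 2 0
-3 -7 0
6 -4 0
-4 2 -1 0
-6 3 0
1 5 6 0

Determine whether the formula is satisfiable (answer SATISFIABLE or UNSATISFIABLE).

SATISFIABLE

Branch on x1: take x1 = True.
  then x4 is forced to True.
  then x6 is forced to True.
  then x3 is forced to True.
  then x7 is forced to False.
  then x2 is forced to True.
  then x5 is forced to False.
So x1=True, x2=True, x3=True, x4=True, x5=False, x6=True, x7=False is a satisfying assignment.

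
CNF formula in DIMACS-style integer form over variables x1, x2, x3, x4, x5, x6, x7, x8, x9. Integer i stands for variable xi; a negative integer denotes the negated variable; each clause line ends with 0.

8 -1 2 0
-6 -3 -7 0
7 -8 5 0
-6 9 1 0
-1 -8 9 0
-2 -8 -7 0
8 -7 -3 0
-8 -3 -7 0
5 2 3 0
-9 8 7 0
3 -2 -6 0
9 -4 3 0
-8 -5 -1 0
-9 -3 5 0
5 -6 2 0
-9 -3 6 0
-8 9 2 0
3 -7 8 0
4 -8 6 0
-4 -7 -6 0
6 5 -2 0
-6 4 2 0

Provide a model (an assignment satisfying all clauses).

x1 = True, x2 = True, x3 = True, x4 = False, x5 = True, x6 = True, x7 = False, x8 = False, x9 = False

Try x1 = True.
Branch on x2: take x2 = True.
Branch on x3: take x3 = True.
For the remaining variables, x4 = False, x5 = True, x6 = True, x7 = False, x8 = False, x9 = False works.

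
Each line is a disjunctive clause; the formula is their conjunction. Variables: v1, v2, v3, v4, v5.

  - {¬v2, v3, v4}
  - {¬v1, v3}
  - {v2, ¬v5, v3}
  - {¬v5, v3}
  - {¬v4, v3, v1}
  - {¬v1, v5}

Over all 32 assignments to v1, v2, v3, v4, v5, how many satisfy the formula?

13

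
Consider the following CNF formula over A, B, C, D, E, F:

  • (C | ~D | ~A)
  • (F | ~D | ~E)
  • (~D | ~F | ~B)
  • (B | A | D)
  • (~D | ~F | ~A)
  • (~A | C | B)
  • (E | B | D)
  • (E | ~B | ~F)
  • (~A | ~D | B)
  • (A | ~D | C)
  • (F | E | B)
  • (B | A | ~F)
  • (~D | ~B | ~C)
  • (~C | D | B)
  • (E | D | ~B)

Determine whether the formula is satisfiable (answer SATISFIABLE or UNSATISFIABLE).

Branch on A: take A = True.
For the remaining variables, B = True, C = False, D = False, E = True, F = True works.
So A=True, B=True, C=False, D=False, E=True, F=True is a satisfying assignment.

SATISFIABLE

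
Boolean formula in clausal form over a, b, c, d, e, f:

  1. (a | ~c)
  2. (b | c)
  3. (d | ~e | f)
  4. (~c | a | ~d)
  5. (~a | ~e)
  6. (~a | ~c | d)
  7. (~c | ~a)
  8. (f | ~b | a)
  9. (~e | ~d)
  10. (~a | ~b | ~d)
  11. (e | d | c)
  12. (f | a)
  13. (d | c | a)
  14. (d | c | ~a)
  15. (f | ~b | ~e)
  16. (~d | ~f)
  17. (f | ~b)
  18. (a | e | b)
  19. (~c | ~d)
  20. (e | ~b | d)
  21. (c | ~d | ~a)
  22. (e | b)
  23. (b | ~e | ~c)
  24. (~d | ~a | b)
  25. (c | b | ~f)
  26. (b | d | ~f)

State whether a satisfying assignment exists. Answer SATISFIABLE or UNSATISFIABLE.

d = True:
  propagation gives e=False, f=False, a=True, c=False; an empty clause results — contradiction.
d = False:
  b = True:
    propagation gives f=True, e=True, a=False, c=False; an empty clause results — contradiction.
  b = False:
    propagation gives c=True, a=True; an empty clause results — contradiction.
Every branch closes, so no satisfying assignment exists.

UNSATISFIABLE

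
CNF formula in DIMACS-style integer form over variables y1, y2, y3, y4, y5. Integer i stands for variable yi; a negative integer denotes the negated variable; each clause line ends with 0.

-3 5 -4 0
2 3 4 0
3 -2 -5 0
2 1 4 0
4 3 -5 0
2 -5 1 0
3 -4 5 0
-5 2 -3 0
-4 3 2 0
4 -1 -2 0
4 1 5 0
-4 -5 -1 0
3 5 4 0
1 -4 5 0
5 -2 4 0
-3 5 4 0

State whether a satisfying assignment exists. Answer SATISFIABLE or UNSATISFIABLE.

SATISFIABLE

Branch on y1: take y1 = False.
Set y2 = True and propagate.
Set y3 = True and propagate.
The remaining clauses are satisfied by y4 = False, y5 = True.
Every clause has at least one true literal under this assignment.
So y1=F, y2=T, y3=T, y4=F, y5=T is a satisfying assignment.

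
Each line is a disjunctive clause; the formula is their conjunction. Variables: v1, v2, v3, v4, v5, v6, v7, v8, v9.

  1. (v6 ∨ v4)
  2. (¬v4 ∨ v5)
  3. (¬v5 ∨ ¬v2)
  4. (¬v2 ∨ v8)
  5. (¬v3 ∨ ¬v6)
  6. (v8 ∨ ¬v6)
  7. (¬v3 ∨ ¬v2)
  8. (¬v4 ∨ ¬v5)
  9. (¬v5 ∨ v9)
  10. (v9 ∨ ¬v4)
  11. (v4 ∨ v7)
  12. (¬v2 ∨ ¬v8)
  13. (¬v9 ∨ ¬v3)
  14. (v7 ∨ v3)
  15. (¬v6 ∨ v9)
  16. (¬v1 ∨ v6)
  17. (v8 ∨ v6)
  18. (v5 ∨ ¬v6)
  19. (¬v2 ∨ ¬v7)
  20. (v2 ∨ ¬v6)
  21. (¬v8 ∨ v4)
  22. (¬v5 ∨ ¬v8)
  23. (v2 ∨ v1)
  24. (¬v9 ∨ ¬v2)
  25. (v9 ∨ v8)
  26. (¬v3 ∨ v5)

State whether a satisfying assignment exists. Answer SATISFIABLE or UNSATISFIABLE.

v2 = True:
  propagation gives v5=False, v4=False, v6=True; an empty clause results — contradiction.
v2 = False:
  propagation gives v6=False, v4=True, v5=True; an empty clause results — contradiction.
Every branch closes, so no satisfying assignment exists.

UNSATISFIABLE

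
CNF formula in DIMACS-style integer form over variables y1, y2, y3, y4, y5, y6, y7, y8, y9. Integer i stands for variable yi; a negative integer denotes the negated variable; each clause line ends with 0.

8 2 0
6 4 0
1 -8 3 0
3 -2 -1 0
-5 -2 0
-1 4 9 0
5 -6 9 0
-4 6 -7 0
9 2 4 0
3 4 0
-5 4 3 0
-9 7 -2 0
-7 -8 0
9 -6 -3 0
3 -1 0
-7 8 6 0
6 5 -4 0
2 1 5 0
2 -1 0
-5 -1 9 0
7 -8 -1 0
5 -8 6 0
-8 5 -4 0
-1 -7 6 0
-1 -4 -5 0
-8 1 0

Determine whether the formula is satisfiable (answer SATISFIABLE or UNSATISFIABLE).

SATISFIABLE

Try y1 = False.
  then y8 is forced to False.
  then y2 is forced to True.
  then y5 is forced to False.
The remaining clauses are satisfied by y3 = True, y4 = False, y6 = True, y7 = True, y9 = True.
So y1=0  y2=1  y3=1  y4=0  y5=0  y6=1  y7=1  y8=0  y9=1 is a satisfying assignment.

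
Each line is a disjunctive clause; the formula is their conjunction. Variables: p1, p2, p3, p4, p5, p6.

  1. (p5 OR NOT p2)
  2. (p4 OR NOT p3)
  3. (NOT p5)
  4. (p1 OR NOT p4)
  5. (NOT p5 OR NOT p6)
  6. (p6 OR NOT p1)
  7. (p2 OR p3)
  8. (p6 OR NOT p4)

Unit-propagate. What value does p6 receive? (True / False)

True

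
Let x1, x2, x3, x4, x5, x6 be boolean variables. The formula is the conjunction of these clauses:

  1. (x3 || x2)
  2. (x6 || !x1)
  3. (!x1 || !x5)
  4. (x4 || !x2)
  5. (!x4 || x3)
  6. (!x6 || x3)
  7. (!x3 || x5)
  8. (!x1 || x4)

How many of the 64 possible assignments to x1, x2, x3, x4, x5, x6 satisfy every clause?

The models are:
  x1=0 x2=0 x3=1 x4=0 x5=1 x6=0
  x1=0 x2=0 x3=1 x4=0 x5=1 x6=1
  x1=0 x2=0 x3=1 x4=1 x5=1 x6=0
  x1=0 x2=0 x3=1 x4=1 x5=1 x6=1
  x1=0 x2=1 x3=1 x4=1 x5=1 x6=0
  x1=0 x2=1 x3=1 x4=1 x5=1 x6=1
That's 6 in total.

6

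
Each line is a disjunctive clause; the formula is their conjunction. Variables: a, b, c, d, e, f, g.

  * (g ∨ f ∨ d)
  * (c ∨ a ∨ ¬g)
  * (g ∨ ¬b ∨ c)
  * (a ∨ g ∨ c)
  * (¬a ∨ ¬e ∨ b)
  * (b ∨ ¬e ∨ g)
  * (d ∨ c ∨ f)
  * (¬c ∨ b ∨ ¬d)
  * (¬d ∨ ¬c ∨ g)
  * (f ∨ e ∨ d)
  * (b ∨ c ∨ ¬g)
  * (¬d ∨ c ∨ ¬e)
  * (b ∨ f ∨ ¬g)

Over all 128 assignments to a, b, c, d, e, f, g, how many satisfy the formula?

30

Case analysis on c and g:
  c=1, g=1: 17 of the 32 assignments to (a,b,d,e,f) work.
  c=1, g=0: a free; 3 ways for (b,d,e,f) × 2^1 = 6.
  c=0, g=1: remaining (a,b,d,e,f) ∈ {(1,1,0,0,1); (1,1,0,1,1); (1,1,1,0,0); (1,1,1,0,1)} — 4.
  c=0, g=0: remaining (a,b,d,e,f) ∈ {(1,0,0,0,1); (1,0,1,0,0); (1,0,1,0,1)} — 3.
Total: 17 + 6 + 4 + 3 = 30.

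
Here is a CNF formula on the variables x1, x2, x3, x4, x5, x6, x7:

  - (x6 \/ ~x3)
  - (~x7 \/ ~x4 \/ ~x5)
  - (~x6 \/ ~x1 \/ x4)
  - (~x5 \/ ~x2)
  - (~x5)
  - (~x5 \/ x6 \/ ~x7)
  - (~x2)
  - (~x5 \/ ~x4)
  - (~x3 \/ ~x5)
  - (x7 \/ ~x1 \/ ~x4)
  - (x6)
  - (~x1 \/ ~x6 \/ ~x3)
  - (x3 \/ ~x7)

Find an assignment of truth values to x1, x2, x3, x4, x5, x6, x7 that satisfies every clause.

The clause (~x5) is unit: x5 must be False.
(~x2) is a unit clause, so x2 = False.
Unit propagation: (x6) forces x6 = True.
x1 occurs only negated in the remaining clauses — set x1 = False.
Try x3 = False.
  then x7 is forced to False.
x4 is now unconstrained; take x4 = True.
Check each clause:
  1. (x6 \/ ~x3) — ~x3 is true.
  2. (~x4 \/ ~x5 \/ ~x7) — ~x7 is true.
  3. (~x6 \/ x4 \/ ~x1) — x4 is true.
  4. (~x5 \/ ~x2) — ~x5 is true.
  5. (~x5) — ~x5 is true.
  6. (x6 \/ ~x7 \/ ~x5) — ~x7 is true.
  7. (~x2) — ~x2 is true.
  8. (~x5 \/ ~x4) — ~x5 is true.
  9. (~x5 \/ ~x3) — ~x5 is true.
  10. (~x1 \/ ~x4 \/ x7) — ~x1 is true.
  11. (x6) — x6 is true.
  12. (~x3 \/ ~x1 \/ ~x6) — ~x3 is true.
  13. (~x7 \/ x3) — ~x7 is true.

x1 = F, x2 = F, x3 = F, x4 = T, x5 = F, x6 = T, x7 = F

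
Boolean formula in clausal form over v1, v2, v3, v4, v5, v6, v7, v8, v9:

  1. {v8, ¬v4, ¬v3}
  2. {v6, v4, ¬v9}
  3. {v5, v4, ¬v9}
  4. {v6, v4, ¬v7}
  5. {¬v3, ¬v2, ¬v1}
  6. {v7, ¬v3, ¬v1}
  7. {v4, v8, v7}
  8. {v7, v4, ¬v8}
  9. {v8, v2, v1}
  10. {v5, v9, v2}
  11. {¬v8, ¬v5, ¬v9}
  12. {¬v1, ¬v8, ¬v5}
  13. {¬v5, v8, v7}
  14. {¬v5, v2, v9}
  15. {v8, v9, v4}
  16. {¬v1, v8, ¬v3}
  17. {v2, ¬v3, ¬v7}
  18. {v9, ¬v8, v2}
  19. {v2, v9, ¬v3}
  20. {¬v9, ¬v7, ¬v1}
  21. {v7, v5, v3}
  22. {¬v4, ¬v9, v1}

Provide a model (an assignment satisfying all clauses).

v1=False  v2=True  v3=False  v4=True  v5=True  v6=True  v7=True  v8=False  v9=False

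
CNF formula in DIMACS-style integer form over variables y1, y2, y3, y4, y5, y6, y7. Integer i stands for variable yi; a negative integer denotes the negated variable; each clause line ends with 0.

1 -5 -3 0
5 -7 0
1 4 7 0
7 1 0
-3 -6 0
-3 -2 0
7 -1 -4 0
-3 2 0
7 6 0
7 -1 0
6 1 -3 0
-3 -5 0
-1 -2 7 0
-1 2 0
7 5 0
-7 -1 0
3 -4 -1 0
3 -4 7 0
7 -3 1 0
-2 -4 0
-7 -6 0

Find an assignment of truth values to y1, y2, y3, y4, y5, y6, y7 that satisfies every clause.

Set y1 = False and propagate.
  then y7 is forced to True.
  then y5 is forced to True.
  then y3 is forced to False.
  then y6 is forced to False.
Set y2 = False and propagate.
y4 is now unconstrained; take y4 = True.
Every clause has at least one true literal under this assignment.

y1=F  y2=F  y3=F  y4=T  y5=T  y6=F  y7=T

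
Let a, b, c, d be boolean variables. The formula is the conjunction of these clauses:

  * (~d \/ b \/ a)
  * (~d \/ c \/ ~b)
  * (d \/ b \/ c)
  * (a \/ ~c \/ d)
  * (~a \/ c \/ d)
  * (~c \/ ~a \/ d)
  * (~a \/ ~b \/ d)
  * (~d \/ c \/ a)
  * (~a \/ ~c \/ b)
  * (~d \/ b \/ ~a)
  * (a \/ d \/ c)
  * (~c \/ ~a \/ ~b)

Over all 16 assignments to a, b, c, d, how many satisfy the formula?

1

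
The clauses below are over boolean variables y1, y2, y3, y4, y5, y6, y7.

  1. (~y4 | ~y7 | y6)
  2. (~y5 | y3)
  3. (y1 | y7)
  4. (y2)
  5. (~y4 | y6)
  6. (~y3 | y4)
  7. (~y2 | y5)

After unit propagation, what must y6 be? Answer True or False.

True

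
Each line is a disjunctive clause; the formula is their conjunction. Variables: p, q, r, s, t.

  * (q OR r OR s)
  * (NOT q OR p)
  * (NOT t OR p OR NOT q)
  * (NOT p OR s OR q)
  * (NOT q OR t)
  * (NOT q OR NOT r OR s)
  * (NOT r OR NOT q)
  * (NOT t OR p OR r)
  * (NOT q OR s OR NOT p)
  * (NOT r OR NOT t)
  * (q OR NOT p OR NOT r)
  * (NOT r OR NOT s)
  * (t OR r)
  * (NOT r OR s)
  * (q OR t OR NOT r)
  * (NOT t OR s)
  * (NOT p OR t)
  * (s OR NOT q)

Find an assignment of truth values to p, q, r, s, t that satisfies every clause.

p=True, q=False, r=False, s=True, t=True

Check each clause:
  1. (q OR r OR s) — s is true.
  2. (NOT q OR p) — p is true.
  3. (NOT q OR p OR NOT t) — p is true.
  4. (NOT p OR q OR s) — s is true.
  5. (NOT q OR t) — t is true.
  6. (s OR NOT r OR NOT q) — s is true.
  7. (NOT q OR NOT r) — NOT r is true.
  8. (r OR NOT t OR p) — p is true.
  9. (s OR NOT p OR NOT q) — s is true.
  10. (NOT r OR NOT t) — NOT r is true.
  11. (q OR NOT r OR NOT p) — NOT r is true.
  12. (NOT s OR NOT r) — NOT r is true.
  13. (t OR r) — t is true.
  14. (NOT r OR s) — s is true.
  15. (q OR NOT r OR t) — NOT r is true.
  16. (s OR NOT t) — s is true.
  17. (NOT p OR t) — t is true.
  18. (s OR NOT q) — s is true.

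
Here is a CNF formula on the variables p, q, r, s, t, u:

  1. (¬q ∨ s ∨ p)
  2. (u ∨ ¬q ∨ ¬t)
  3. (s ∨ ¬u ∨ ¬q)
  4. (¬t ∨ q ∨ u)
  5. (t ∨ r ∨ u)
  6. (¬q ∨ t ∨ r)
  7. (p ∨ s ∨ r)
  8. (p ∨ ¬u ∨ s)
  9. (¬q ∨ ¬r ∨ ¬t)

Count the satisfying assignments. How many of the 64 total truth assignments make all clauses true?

23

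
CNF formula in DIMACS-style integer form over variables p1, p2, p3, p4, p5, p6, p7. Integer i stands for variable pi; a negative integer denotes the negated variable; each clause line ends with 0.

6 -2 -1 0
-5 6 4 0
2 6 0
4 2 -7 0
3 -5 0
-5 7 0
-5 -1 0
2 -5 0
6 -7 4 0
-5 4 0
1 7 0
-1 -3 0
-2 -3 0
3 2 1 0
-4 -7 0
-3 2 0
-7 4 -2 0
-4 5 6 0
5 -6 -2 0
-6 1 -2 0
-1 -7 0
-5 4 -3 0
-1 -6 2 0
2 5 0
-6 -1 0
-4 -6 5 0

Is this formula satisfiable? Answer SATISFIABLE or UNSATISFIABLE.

UNSATISFIABLE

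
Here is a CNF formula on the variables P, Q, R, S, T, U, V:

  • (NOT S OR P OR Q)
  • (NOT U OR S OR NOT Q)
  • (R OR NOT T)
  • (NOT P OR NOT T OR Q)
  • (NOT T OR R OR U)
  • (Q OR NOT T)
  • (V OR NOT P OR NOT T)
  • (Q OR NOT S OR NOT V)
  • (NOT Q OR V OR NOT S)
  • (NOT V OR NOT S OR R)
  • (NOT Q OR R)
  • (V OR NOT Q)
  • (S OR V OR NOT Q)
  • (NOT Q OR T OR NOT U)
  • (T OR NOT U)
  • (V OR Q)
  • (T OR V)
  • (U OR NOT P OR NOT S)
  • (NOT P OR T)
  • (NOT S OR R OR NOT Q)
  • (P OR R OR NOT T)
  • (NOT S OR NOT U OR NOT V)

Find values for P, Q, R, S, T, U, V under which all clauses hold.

R occurs only positively in the remaining clauses — set R = True.
Set P = True and propagate.
  then T is forced to True.
  then Q is forced to True.
  then V is forced to True.
Branch on S: take S = False.
  then U is forced to False.
Check each clause:
  1. (P OR Q OR NOT S) — P is true.
  2. (NOT U OR S OR NOT Q) — NOT U is true.
  3. (NOT T OR R) — R is true.
  4. (NOT T OR Q OR NOT P) — Q is true.
  5. (R OR U OR NOT T) — R is true.
  6. (Q OR NOT T) — Q is true.
  7. (NOT T OR NOT P OR V) — V is true.
  8. (NOT S OR Q OR NOT V) — Q is true.
  9. (NOT S OR NOT Q OR V) — NOT S is true.
  10. (NOT S OR R OR NOT V) — R is true.
  11. (R OR NOT Q) — R is true.
  12. (NOT Q OR V) — V is true.
  13. (S OR V OR NOT Q) — V is true.
  14. (NOT U OR NOT Q OR T) — NOT U is true.
  15. (NOT U OR T) — NOT U is true.
  16. (V OR Q) — Q is true.
  17. (T OR V) — T is true.
  18. (NOT P OR NOT S OR U) — NOT S is true.
  19. (T OR NOT P) — T is true.
  20. (NOT S OR NOT Q OR R) — R is true.
  21. (R OR P OR NOT T) — P is true.
  22. (NOT V OR NOT S OR NOT U) — NOT U is true.

P=True, Q=True, R=True, S=False, T=True, U=False, V=True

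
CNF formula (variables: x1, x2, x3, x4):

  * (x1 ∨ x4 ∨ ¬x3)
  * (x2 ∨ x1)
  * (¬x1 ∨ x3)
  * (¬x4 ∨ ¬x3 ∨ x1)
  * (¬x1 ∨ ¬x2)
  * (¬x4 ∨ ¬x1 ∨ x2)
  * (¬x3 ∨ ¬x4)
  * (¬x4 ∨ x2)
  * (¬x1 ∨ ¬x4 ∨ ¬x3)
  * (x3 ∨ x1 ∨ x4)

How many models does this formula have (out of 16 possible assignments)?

2

Satisfying assignments:
  x1=0 x2=1 x3=0 x4=1
  x1=1 x2=0 x3=1 x4=0
That's 2 in total.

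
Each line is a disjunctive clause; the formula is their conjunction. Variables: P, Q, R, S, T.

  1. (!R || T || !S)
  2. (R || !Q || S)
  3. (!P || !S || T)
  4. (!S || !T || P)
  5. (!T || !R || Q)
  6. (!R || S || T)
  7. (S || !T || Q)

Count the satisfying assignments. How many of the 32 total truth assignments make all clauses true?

9

Split on S, then T.
  S=T, T=T: remaining (P,Q,R) ∈ {(T,F,F); (T,T,F); (T,T,T)} — 3.
  S=T, T=F: remaining (P,Q,R) ∈ {(F,F,F); (F,T,F)} — 2.
  S=F, T=T: remaining (P,Q,R) ∈ {(F,T,T); (T,T,T)} — 2.
  S=F, T=F: remaining (P,Q,R) ∈ {(F,F,F); (T,F,F)} — 2.
Total: 3 + 2 + 2 + 2 = 9.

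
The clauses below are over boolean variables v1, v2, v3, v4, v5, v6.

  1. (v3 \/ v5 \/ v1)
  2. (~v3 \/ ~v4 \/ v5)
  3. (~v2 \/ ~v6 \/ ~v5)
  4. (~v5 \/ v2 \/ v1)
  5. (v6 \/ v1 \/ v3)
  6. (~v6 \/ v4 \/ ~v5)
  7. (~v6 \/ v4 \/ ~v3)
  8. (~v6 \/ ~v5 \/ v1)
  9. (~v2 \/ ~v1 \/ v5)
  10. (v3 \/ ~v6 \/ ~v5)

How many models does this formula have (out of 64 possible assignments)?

Split on v5, then v6.
  v5=T, v6=T: remaining (v1,v2,v3,v4) ∈ {(T,F,T,T)} — 1.
  v5=T, v6=F: v4 free; 5 ways for (v1,v2,v3) × 2^1 = 10.
  v5=F, v6=T: remaining (v1,v2,v3,v4) ∈ {(T,F,F,F); (T,F,F,T)} — 2.
  v5=F, v6=F: 5 of the 16 assignments to (v1,v2,v3,v4) work.
Total: 1 + 10 + 2 + 5 = 18.

18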